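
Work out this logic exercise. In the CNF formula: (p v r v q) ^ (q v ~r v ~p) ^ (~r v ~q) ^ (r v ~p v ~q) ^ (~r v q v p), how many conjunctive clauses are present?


A CNF formula is a conjunction of clauses.
Clauses are separated by ^.
Counting the conjuncts: 5 clauses.

5


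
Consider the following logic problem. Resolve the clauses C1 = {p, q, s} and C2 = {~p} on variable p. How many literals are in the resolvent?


Remove p from C1 and ~p from C2.
C1 remainder: {q, s}
C2 remainder: {}
Union (resolvent): {q, s}
Resolvent has 2 literal(s).

2


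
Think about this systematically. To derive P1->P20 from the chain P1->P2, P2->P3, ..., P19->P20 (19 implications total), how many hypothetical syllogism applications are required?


With 19 implications in a chain connecting 20 propositions:
P1->P2, P2->P3, ..., P19->P20
Steps needed = (number of implications) - 1 = 19 - 1 = 18

18


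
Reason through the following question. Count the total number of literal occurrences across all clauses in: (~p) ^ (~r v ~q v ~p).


Counting literals in each clause:
Clause 1: 1 literal(s)
Clause 2: 3 literal(s)
Total = 4

4


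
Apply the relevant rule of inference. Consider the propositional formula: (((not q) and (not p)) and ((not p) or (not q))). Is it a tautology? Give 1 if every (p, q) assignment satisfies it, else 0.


Check all 4 assignments:
p=0, q=0: 1
p=0, q=1: 0
p=1, q=0: 0
p=1, q=1: 0
Satisfying count = 1/4.
Tautology iff count = 4: no.

0


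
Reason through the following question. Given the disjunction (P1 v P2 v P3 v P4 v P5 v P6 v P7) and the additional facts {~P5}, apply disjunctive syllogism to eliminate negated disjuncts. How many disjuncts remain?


Original disjuncts (7): P1, P2, P3, P4, P5, P6, P7
Negated (eliminate): ~P5
Remaining disjuncts: P1, P2, P3, P4, P6, P7
Count = 7 - 1 = 6

6


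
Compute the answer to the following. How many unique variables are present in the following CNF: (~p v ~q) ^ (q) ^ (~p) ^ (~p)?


Identify each variable that appears in the formula.
Variables found: p, q
Count = 2

2


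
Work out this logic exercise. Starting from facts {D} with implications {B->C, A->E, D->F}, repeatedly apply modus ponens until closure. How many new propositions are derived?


Initial facts: {D}
Apply modus ponens to closure:
  D and D->F  =>  F
Final known: {D, F}
New propositions: {F}
Count = 1

1


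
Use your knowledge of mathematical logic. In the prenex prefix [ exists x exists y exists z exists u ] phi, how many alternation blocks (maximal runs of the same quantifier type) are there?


Quantifier-type sequence: E E E E  (A=forall, E=exists)
Group into maximal same-type runs:
  Ex4
Number of blocks = 1

1


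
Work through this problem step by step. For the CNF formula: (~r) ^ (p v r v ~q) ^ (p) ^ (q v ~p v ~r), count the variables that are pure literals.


Check each variable for pure literal status:
p: mixed (not pure)
q: mixed (not pure)
r: mixed (not pure)
Pure literal count = 0

0


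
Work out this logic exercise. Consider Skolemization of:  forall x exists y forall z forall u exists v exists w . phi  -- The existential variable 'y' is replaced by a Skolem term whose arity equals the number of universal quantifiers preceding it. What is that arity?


Quantifier prefix: forall x exists y forall z forall u exists v exists w
'y' is existentially quantified at position 2.
Universal variables preceding it: x
Skolem function arity = 1

1


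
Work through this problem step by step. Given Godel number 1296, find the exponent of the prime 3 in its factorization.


Factorize 1296 by dividing by 3 repeatedly.
Division steps: 3 divides 1296 exactly 4 time(s).
Exponent of 3 = 4

4


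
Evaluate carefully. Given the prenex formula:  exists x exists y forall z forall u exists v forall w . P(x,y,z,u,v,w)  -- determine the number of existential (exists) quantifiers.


Quantifier prefix: exists x exists y forall z forall u exists v forall w
Mark each quantifier type:
  E E U U E U
Universal count = 3, Existential count = 3
Asked for existential (exists) quantifiers: 3

3


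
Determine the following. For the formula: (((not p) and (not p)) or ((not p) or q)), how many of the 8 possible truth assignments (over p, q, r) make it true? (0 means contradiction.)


Check all 8 assignments:
p=0, q=0, r=0: 1
p=0, q=0, r=1: 1
p=0, q=1, r=0: 1
p=0, q=1, r=1: 1
p=1, q=0, r=0: 0
p=1, q=0, r=1: 0
p=1, q=1, r=0: 1
p=1, q=1, r=1: 1
Count of True = 6

6


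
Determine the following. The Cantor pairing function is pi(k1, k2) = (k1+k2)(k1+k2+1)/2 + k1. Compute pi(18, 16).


k1 + k2 = 34
(k1+k2)(k1+k2+1)/2 = 34 * 35 / 2 = 595
pi = 595 + 18 = 613

613


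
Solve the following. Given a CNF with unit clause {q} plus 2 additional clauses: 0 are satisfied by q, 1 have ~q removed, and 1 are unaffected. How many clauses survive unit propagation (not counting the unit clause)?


Satisfied (removed): 0
Shortened (remain): 1
Unchanged (remain): 1
Remaining = 1 + 1 = 2

2


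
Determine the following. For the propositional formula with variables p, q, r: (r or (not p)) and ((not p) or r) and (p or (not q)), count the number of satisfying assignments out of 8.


Evaluate all 8 assignments for p, q, r:
p=0, q=0, r=0: 1
p=0, q=0, r=1: 1
p=0, q=1, r=0: 0
p=0, q=1, r=1: 0
p=1, q=0, r=0: 0
p=1, q=0, r=1: 1
p=1, q=1, r=0: 0
p=1, q=1, r=1: 1
Satisfying count = 4

4


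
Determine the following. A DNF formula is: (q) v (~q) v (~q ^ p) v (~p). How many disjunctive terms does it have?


A DNF formula is a disjunction of terms (conjunctions).
Terms are separated by v.
Counting the disjuncts: 4 terms.

4


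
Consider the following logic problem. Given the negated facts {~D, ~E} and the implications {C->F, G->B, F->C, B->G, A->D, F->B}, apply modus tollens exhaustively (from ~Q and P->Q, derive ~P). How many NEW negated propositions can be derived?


Initial negated facts: {~D, ~E}
Apply modus tollens to closure:
  ~D and A->D  =>  ~A
Final negated: {~A, ~D, ~E}
New negations: {~A}
Count = 1

1


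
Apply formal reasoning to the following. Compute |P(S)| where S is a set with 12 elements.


The power set of a set with n elements has 2^n elements.
|P(S)| = 2^12 = 4096

4096


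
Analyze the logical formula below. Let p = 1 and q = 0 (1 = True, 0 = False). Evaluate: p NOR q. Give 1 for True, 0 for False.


p = 1, q = 0
Operation: p NOR q
Evaluate: 1 NOR 0 = 0

0


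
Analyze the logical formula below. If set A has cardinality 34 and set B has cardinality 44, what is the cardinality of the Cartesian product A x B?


The Cartesian product A x B contains all ordered pairs (a, b).
|A x B| = |A| * |B| = 34 * 44 = 1496

1496


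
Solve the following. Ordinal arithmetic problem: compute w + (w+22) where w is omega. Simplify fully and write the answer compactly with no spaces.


Compute w + (w+22).
Ordinal + is associative but NOT commutative; for finite n>0, n + w = w but w + n stays w+n.
w + (w+22) = (w+w) + 22 = w*2+22.
Result = w*2+22

w*2+22


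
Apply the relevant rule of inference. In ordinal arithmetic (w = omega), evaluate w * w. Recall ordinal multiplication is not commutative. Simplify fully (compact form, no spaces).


Compute w * w.
Ordinal * is associative and left-distributive over +, but NOT commutative; for finite n>1, n*w = w but w*n stays w*n.
w * w = w^2 by definition.
Result = w^2

w^2


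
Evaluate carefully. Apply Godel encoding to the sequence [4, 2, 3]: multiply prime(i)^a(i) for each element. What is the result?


Encode each element as an exponent of the corresponding prime:
  2^4 = 16
  3^2 = 9
  5^3 = 125
Product = 16 * 9 * 125 = 18000

18000


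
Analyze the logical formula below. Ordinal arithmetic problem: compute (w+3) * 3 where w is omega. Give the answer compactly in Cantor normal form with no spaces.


Compute (w+3) * 3.
Ordinal * is associative and left-distributive over +, but NOT commutative; for finite n>1, n*w = w but w*n stays w*n.
(w+3) * 3 = (w+3) repeated 3 times. Each intermediate +3 is absorbed by the following w; only the last survives: w*3+3.
Result = w*3+3

w*3+3


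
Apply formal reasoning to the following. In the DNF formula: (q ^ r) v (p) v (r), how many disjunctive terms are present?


A DNF formula is a disjunction of terms (conjunctions).
Terms are separated by v.
Counting the disjuncts: 3 terms.

3


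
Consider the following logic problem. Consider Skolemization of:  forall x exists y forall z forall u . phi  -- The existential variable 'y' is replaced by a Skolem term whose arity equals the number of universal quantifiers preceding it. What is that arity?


Quantifier prefix: forall x exists y forall z forall u
'y' is existentially quantified at position 2.
Universal variables preceding it: x
Skolem function arity = 1

1


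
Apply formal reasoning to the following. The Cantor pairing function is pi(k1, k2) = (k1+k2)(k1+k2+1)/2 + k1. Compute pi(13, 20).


k1 + k2 = 33
(k1+k2)(k1+k2+1)/2 = 33 * 34 / 2 = 561
pi = 561 + 13 = 574

574


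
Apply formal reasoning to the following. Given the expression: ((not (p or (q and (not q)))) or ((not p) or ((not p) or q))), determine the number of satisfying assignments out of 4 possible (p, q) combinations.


Check all 4 assignments:
p=0, q=0: 1
p=0, q=1: 1
p=1, q=0: 0
p=1, q=1: 1
Count of True = 3

3


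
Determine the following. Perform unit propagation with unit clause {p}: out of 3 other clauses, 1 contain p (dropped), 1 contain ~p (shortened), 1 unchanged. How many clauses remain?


Satisfied (removed): 1
Shortened (remain): 1
Unchanged (remain): 1
Remaining = 1 + 1 = 2

2


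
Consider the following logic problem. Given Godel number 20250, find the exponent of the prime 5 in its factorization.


Factorize 20250 by dividing by 5 repeatedly.
Division steps: 5 divides 20250 exactly 3 time(s).
Exponent of 5 = 3

3


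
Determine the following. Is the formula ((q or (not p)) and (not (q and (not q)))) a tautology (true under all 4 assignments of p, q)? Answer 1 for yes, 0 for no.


Check all 4 assignments:
p=0, q=0: 1
p=0, q=1: 1
p=1, q=0: 0
p=1, q=1: 1
Satisfying count = 3/4.
Tautology iff count = 4: no.

0


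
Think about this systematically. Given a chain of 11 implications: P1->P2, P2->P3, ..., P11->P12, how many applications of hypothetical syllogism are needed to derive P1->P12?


With 11 implications in a chain connecting 12 propositions:
P1->P2, P2->P3, ..., P11->P12
Steps needed = (number of implications) - 1 = 11 - 1 = 10

10


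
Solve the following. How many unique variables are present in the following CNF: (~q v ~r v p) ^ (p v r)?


Identify each variable that appears in the formula.
Variables found: p, q, r
Count = 3

3


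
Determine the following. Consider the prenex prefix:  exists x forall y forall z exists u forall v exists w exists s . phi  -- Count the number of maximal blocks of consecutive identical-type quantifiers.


Quantifier-type sequence: E A A E A E E  (A=forall, E=exists)
Group into maximal same-type runs:
  Ex1 | Ax2 | Ex1 | Ax1 | Ex2
Number of blocks = 5

5


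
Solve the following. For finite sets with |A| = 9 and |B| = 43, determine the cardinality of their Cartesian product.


The Cartesian product A x B contains all ordered pairs (a, b).
|A x B| = |A| * |B| = 9 * 43 = 387

387


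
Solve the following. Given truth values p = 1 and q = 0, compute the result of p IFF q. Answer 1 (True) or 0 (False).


p = 1, q = 0
Operation: p IFF q
Evaluate: 1 IFF 0 = 0

0


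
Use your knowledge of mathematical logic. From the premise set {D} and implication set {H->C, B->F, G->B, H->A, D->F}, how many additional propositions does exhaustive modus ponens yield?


Initial facts: {D}
Apply modus ponens to closure:
  D and D->F  =>  F
Final known: {D, F}
New propositions: {F}
Count = 1

1


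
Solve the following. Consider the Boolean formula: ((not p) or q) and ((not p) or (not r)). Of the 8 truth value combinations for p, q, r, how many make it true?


Evaluate all 8 assignments for p, q, r:
p=0, q=0, r=0: 1
p=0, q=0, r=1: 1
p=0, q=1, r=0: 1
p=0, q=1, r=1: 1
p=1, q=0, r=0: 0
p=1, q=0, r=1: 0
p=1, q=1, r=0: 1
p=1, q=1, r=1: 0
Satisfying count = 5

5


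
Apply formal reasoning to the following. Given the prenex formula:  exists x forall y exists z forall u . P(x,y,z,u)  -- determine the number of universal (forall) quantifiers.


Quantifier prefix: exists x forall y exists z forall u
Mark each quantifier type:
  E U E U
Universal count = 2, Existential count = 2
Asked for universal (forall) quantifiers: 2

2


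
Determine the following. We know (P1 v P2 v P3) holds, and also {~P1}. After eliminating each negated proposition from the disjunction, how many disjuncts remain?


Original disjuncts (3): P1, P2, P3
Negated (eliminate): ~P1
Remaining disjuncts: P2, P3
Count = 3 - 1 = 2

2


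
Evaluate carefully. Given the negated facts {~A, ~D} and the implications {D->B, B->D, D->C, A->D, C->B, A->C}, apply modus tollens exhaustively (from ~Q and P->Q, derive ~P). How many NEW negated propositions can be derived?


Initial negated facts: {~A, ~D}
Apply modus tollens to closure:
  ~D and B->D  =>  ~B
  ~B and C->B  =>  ~C
Final negated: {~A, ~B, ~C, ~D}
New negations: {~B, ~C}
Count = 2

2


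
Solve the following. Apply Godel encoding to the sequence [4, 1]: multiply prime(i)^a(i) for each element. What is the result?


Encode each element as an exponent of the corresponding prime:
  2^4 = 16
  3^1 = 3
Product = 16 * 3 = 48

48


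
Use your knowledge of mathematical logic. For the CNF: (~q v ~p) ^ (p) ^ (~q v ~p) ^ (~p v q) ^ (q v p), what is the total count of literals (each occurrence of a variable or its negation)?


Counting literals in each clause:
Clause 1: 2 literal(s)
Clause 2: 1 literal(s)
Clause 3: 2 literal(s)
Clause 4: 2 literal(s)
Clause 5: 2 literal(s)
Total = 9

9


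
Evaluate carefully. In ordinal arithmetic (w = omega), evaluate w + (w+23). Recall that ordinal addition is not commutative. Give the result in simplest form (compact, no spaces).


Compute w + (w+23).
Ordinal + is associative but NOT commutative; for finite n>0, n + w = w but w + n stays w+n.
w + (w+23) = (w+w) + 23 = w*2+23.
Result = w*2+23

w*2+23


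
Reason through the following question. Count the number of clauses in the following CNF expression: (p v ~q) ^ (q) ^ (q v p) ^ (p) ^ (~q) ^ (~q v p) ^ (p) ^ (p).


A CNF formula is a conjunction of clauses.
Clauses are separated by ^.
Counting the conjuncts: 8 clauses.

8


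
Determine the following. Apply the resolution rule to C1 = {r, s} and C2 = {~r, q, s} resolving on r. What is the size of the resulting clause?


Remove r from C1 and ~r from C2.
C1 remainder: {s}
C2 remainder: {q, s}
Union (resolvent): {q, s}
Resolvent has 2 literal(s).

2


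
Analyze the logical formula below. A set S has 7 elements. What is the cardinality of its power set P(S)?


The power set of a set with n elements has 2^n elements.
|P(S)| = 2^7 = 128

128


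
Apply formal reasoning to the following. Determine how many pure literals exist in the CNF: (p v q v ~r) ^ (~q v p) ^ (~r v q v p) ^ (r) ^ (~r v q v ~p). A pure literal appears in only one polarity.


Check each variable for pure literal status:
p: mixed (not pure)
q: mixed (not pure)
r: mixed (not pure)
Pure literal count = 0

0


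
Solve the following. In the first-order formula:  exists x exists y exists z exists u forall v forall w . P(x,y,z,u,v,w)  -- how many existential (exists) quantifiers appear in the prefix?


Quantifier prefix: exists x exists y exists z exists u forall v forall w
Mark each quantifier type:
  E E E E U U
Universal count = 2, Existential count = 4
Asked for existential (exists) quantifiers: 4

4


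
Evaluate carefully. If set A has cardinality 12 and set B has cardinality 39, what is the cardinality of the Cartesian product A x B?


The Cartesian product A x B contains all ordered pairs (a, b).
|A x B| = |A| * |B| = 12 * 39 = 468

468


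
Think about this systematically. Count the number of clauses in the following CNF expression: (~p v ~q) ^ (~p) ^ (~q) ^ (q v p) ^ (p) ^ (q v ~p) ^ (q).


A CNF formula is a conjunction of clauses.
Clauses are separated by ^.
Counting the conjuncts: 7 clauses.

7


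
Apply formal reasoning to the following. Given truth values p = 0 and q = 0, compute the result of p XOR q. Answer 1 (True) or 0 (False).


p = 0, q = 0
Operation: p XOR q
Evaluate: 0 XOR 0 = 0

0


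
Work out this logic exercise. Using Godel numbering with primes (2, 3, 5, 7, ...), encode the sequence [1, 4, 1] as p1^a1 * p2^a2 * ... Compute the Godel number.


Encode each element as an exponent of the corresponding prime:
  2^1 = 2
  3^4 = 81
  5^1 = 5
Product = 2 * 81 * 5 = 810

810


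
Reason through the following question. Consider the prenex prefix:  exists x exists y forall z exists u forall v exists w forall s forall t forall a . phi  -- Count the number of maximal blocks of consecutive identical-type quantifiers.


Quantifier-type sequence: E E A E A E A A A  (A=forall, E=exists)
Group into maximal same-type runs:
  Ex2 | Ax1 | Ex1 | Ax1 | Ex1 | Ax3
Number of blocks = 6

6


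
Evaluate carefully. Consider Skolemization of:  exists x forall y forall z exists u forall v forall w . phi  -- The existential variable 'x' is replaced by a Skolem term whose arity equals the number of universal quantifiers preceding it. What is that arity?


Quantifier prefix: exists x forall y forall z exists u forall v forall w
'x' is existentially quantified at position 1.
No universal quantifiers precede it.
Skolem function arity = 0 (a Skolem constant)

0


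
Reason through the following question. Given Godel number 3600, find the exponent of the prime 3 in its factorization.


Factorize 3600 by dividing by 3 repeatedly.
Division steps: 3 divides 3600 exactly 2 time(s).
Exponent of 3 = 2

2


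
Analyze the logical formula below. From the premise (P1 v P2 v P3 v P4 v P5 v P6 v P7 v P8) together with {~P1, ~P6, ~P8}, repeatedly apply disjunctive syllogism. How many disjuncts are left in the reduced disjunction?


Original disjuncts (8): P1, P2, P3, P4, P5, P6, P7, P8
Negated (eliminate): ~P1, ~P6, ~P8
Remaining disjuncts: P2, P3, P4, P5, P7
Count = 8 - 3 = 5

5


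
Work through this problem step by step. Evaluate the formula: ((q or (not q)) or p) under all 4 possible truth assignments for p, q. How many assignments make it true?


Check all 4 assignments:
p=0, q=0: 1
p=0, q=1: 1
p=1, q=0: 1
p=1, q=1: 1
Count of True = 4

4


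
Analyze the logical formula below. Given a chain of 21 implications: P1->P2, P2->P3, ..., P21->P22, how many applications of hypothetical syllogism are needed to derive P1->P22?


With 21 implications in a chain connecting 22 propositions:
P1->P2, P2->P3, ..., P21->P22
Steps needed = (number of implications) - 1 = 21 - 1 = 20

20


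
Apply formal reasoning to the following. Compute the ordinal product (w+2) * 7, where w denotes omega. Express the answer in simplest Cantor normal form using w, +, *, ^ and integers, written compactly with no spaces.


Compute (w+2) * 7.
Ordinal * is associative and left-distributive over +, but NOT commutative; for finite n>1, n*w = w but w*n stays w*n.
(w+2) * 7 = (w+2) repeated 7 times. Each intermediate +2 is absorbed by the following w; only the last survives: w*7+2.
Result = w*7+2

w*7+2


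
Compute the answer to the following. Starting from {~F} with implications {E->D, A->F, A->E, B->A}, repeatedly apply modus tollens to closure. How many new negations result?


Initial negated facts: {~F}
Apply modus tollens to closure:
  ~F and A->F  =>  ~A
  ~A and B->A  =>  ~B
Final negated: {~A, ~B, ~F}
New negations: {~A, ~B}
Count = 2

2


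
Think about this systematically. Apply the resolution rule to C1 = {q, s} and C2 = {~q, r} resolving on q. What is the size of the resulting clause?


Remove q from C1 and ~q from C2.
C1 remainder: {s}
C2 remainder: {r}
Union (resolvent): {r, s}
Resolvent has 2 literal(s).

2


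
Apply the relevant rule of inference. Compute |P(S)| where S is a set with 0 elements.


The power set of a set with n elements has 2^n elements.
|P(S)| = 2^0 = 1

1


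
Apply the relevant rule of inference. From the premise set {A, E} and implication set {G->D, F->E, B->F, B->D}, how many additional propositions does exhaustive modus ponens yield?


Initial facts: {A, E}
Apply modus ponens to closure:
  (no implication fires)
Final known: {A, E}
New propositions: {(none)}
Count = 0

0


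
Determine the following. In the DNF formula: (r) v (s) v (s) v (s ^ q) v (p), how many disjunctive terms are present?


A DNF formula is a disjunction of terms (conjunctions).
Terms are separated by v.
Counting the disjuncts: 5 terms.

5


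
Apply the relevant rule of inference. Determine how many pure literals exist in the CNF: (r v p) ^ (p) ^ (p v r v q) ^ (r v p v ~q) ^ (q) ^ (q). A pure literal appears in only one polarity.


Check each variable for pure literal status:
p: pure positive
q: mixed (not pure)
r: pure positive
Pure literal count = 2

2


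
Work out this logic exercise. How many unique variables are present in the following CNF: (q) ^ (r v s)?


Identify each variable that appears in the formula.
Variables found: q, r, s
Count = 3

3


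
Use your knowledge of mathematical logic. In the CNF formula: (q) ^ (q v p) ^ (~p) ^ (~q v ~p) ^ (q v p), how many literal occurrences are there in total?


Counting literals in each clause:
Clause 1: 1 literal(s)
Clause 2: 2 literal(s)
Clause 3: 1 literal(s)
Clause 4: 2 literal(s)
Clause 5: 2 literal(s)
Total = 8

8


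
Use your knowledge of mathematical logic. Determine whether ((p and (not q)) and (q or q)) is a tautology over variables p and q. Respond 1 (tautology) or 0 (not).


Check all 4 assignments:
p=0, q=0: 0
p=0, q=1: 0
p=1, q=0: 0
p=1, q=1: 0
Satisfying count = 0/4.
Tautology iff count = 4: no.

0


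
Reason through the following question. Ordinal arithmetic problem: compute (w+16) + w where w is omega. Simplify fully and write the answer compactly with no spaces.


Compute (w+16) + w.
Ordinal + is associative but NOT commutative; for finite n>0, n + w = w but w + n stays w+n.
(w+16) + w = w + (16+w) = w + w = w*2 (the finite tail 16 is absorbed by the right w).
Result = w*2

w*2


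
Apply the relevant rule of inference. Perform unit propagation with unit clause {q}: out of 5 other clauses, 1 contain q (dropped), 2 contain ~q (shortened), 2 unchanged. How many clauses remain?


Satisfied (removed): 1
Shortened (remain): 2
Unchanged (remain): 2
Remaining = 2 + 2 = 4

4


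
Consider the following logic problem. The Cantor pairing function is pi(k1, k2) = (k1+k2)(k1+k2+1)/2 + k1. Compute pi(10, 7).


k1 + k2 = 17
(k1+k2)(k1+k2+1)/2 = 17 * 18 / 2 = 153
pi = 153 + 10 = 163

163


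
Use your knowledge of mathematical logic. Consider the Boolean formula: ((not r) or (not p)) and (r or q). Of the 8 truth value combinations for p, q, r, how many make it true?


Evaluate all 8 assignments for p, q, r:
p=0, q=0, r=0: 0
p=0, q=0, r=1: 1
p=0, q=1, r=0: 1
p=0, q=1, r=1: 1
p=1, q=0, r=0: 0
p=1, q=0, r=1: 0
p=1, q=1, r=0: 1
p=1, q=1, r=1: 0
Satisfying count = 4

4


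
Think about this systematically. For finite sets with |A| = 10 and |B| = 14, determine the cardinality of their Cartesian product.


The Cartesian product A x B contains all ordered pairs (a, b).
|A x B| = |A| * |B| = 10 * 14 = 140

140


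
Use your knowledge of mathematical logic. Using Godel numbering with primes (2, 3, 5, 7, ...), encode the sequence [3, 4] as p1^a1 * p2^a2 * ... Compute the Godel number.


Encode each element as an exponent of the corresponding prime:
  2^3 = 8
  3^4 = 81
Product = 8 * 81 = 648

648


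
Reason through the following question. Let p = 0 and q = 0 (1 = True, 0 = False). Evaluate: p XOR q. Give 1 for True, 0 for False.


p = 0, q = 0
Operation: p XOR q
Evaluate: 0 XOR 0 = 0

0


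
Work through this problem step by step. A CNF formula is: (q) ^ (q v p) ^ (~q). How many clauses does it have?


A CNF formula is a conjunction of clauses.
Clauses are separated by ^.
Counting the conjuncts: 3 clauses.

3


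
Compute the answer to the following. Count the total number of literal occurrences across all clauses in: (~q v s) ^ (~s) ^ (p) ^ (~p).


Counting literals in each clause:
Clause 1: 2 literal(s)
Clause 2: 1 literal(s)
Clause 3: 1 literal(s)
Clause 4: 1 literal(s)
Total = 5

5


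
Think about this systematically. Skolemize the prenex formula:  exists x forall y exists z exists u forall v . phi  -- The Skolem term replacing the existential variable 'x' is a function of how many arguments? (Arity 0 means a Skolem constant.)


Quantifier prefix: exists x forall y exists z exists u forall v
'x' is existentially quantified at position 1.
No universal quantifiers precede it.
Skolem function arity = 0 (a Skolem constant)

0


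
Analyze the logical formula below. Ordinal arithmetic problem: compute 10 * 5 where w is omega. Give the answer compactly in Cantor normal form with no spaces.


Compute 10 * 5.
Ordinal * is associative and left-distributive over +, but NOT commutative; for finite n>1, n*w = w but w*n stays w*n.
Both finite; ordinal * agrees with natural *: 10 * 5 = 50.
Result = 50

50


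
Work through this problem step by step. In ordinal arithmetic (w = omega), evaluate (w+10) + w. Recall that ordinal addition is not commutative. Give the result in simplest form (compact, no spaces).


Compute (w+10) + w.
Ordinal + is associative but NOT commutative; for finite n>0, n + w = w but w + n stays w+n.
(w+10) + w = w + (10+w) = w + w = w*2 (the finite tail 10 is absorbed by the right w).
Result = w*2

w*2


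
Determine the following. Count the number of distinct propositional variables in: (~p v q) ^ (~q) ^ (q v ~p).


Identify each variable that appears in the formula.
Variables found: p, q
Count = 2

2


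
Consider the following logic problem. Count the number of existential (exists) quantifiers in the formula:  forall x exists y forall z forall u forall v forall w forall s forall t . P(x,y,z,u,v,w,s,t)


Quantifier prefix: forall x exists y forall z forall u forall v forall w forall s forall t
Mark each quantifier type:
  U E U U U U U U
Universal count = 7, Existential count = 1
Asked for existential (exists) quantifiers: 1

1


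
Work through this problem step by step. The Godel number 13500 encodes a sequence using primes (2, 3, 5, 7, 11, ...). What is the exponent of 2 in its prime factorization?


Factorize 13500 by dividing by 2 repeatedly.
Division steps: 2 divides 13500 exactly 2 time(s).
Exponent of 2 = 2

2


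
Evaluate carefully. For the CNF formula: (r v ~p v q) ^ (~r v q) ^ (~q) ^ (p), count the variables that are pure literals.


Check each variable for pure literal status:
p: mixed (not pure)
q: mixed (not pure)
r: mixed (not pure)
Pure literal count = 0

0


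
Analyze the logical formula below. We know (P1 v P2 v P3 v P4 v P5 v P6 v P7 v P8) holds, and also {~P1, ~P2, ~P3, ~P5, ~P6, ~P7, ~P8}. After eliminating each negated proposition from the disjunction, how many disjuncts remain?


Original disjuncts (8): P1, P2, P3, P4, P5, P6, P7, P8
Negated (eliminate): ~P1, ~P2, ~P3, ~P5, ~P6, ~P7, ~P8
Remaining disjuncts: P4
Count = 8 - 7 = 1

1


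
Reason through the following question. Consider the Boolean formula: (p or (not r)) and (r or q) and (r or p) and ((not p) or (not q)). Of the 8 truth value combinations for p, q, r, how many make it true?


Evaluate all 8 assignments for p, q, r:
p=0, q=0, r=0: 0
p=0, q=0, r=1: 0
p=0, q=1, r=0: 0
p=0, q=1, r=1: 0
p=1, q=0, r=0: 0
p=1, q=0, r=1: 1
p=1, q=1, r=0: 0
p=1, q=1, r=1: 0
Satisfying count = 1

1


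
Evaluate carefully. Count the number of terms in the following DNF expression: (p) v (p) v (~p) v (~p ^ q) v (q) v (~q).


A DNF formula is a disjunction of terms (conjunctions).
Terms are separated by v.
Counting the disjuncts: 6 terms.

6


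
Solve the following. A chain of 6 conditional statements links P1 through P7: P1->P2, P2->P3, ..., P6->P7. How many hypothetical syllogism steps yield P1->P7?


With 6 implications in a chain connecting 7 propositions:
P1->P2, P2->P3, ..., P6->P7
Steps needed = (number of implications) - 1 = 6 - 1 = 5

5


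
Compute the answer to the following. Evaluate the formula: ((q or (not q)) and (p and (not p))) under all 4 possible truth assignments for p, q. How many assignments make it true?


Check all 4 assignments:
p=0, q=0: 0
p=0, q=1: 0
p=1, q=0: 0
p=1, q=1: 0
Count of True = 0

0


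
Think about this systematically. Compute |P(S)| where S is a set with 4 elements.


The power set of a set with n elements has 2^n elements.
|P(S)| = 2^4 = 16

16


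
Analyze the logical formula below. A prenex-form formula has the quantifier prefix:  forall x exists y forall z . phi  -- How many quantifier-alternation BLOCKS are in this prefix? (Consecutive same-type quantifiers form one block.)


Quantifier-type sequence: A E A  (A=forall, E=exists)
Group into maximal same-type runs:
  Ax1 | Ex1 | Ax1
Number of blocks = 3

3


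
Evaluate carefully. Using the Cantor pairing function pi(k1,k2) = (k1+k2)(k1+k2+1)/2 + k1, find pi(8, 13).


k1 + k2 = 21
(k1+k2)(k1+k2+1)/2 = 21 * 22 / 2 = 231
pi = 231 + 8 = 239

239


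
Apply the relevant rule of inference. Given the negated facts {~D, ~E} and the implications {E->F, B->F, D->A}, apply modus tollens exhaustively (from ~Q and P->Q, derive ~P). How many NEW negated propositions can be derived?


Initial negated facts: {~D, ~E}
Apply modus tollens to closure:
  (no implication fires)
Final negated: {~D, ~E}
New negations: {(none)}
Count = 0

0


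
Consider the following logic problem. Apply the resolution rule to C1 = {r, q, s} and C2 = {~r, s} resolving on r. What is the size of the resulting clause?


Remove r from C1 and ~r from C2.
C1 remainder: {q, s}
C2 remainder: {s}
Union (resolvent): {q, s}
Resolvent has 2 literal(s).

2


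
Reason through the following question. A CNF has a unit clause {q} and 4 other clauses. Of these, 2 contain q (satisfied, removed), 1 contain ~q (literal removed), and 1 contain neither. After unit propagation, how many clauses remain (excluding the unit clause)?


Satisfied (removed): 2
Shortened (remain): 1
Unchanged (remain): 1
Remaining = 1 + 1 = 2

2


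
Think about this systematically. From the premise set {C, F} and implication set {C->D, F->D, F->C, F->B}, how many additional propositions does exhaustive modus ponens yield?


Initial facts: {C, F}
Apply modus ponens to closure:
  C and C->D  =>  D
  F and F->B  =>  B
Final known: {B, C, D, F}
New propositions: {B, D}
Count = 2

2


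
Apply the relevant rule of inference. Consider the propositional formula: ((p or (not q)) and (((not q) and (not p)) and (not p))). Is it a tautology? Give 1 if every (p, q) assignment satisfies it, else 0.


Check all 4 assignments:
p=0, q=0: 1
p=0, q=1: 0
p=1, q=0: 0
p=1, q=1: 0
Satisfying count = 1/4.
Tautology iff count = 4: no.

0


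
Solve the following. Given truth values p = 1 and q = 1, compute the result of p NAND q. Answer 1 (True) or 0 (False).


p = 1, q = 1
Operation: p NAND q
Evaluate: 1 NAND 1 = 0

0


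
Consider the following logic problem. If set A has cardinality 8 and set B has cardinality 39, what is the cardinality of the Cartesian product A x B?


The Cartesian product A x B contains all ordered pairs (a, b).
|A x B| = |A| * |B| = 8 * 39 = 312

312


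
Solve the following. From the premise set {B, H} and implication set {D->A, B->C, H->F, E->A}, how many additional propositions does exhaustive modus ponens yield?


Initial facts: {B, H}
Apply modus ponens to closure:
  B and B->C  =>  C
  H and H->F  =>  F
Final known: {B, C, F, H}
New propositions: {C, F}
Count = 2

2


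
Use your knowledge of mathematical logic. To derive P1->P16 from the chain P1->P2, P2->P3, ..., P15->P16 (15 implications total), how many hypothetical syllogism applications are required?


With 15 implications in a chain connecting 16 propositions:
P1->P2, P2->P3, ..., P15->P16
Steps needed = (number of implications) - 1 = 15 - 1 = 14

14


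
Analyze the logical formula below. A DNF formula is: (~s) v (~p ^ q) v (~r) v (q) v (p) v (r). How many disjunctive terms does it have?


A DNF formula is a disjunction of terms (conjunctions).
Terms are separated by v.
Counting the disjuncts: 6 terms.

6


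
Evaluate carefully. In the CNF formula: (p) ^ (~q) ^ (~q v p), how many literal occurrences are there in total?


Counting literals in each clause:
Clause 1: 1 literal(s)
Clause 2: 1 literal(s)
Clause 3: 2 literal(s)
Total = 4

4


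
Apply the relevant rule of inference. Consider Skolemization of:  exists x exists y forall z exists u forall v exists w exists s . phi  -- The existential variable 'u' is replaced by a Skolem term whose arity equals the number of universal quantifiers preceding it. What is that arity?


Quantifier prefix: exists x exists y forall z exists u forall v exists w exists s
'u' is existentially quantified at position 4.
Universal variables preceding it: z
Skolem function arity = 1

1


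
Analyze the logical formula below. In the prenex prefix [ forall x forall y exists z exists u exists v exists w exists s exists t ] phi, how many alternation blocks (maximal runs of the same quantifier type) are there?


Quantifier-type sequence: A A E E E E E E  (A=forall, E=exists)
Group into maximal same-type runs:
  Ax2 | Ex6
Number of blocks = 2

2


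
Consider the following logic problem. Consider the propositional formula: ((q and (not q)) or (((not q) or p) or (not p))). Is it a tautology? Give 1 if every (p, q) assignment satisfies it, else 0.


Check all 4 assignments:
p=0, q=0: 1
p=0, q=1: 1
p=1, q=0: 1
p=1, q=1: 1
Satisfying count = 4/4.
Tautology iff count = 4: yes.

1


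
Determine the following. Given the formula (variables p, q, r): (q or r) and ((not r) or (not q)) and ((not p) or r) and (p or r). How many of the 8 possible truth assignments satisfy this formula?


Evaluate all 8 assignments for p, q, r:
p=0, q=0, r=0: 0
p=0, q=0, r=1: 1
p=0, q=1, r=0: 0
p=0, q=1, r=1: 0
p=1, q=0, r=0: 0
p=1, q=0, r=1: 1
p=1, q=1, r=0: 0
p=1, q=1, r=1: 0
Satisfying count = 2

2


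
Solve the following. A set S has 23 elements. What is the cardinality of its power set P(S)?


The power set of a set with n elements has 2^n elements.
|P(S)| = 2^23 = 8388608

8388608


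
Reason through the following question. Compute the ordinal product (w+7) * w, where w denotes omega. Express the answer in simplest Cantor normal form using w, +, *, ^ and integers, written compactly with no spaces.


Compute (w+7) * w.
Ordinal * is associative and left-distributive over +, but NOT commutative; for finite n>1, n*w = w but w*n stays w*n.
(w+7) * w = sup{(w+7)*k : k<w} = sup{w*k+7} = w^2 (the +7 tail is absorbed in the limit).
Result = w^2

w^2


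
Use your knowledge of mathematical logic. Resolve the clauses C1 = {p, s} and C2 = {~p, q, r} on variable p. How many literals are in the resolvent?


Remove p from C1 and ~p from C2.
C1 remainder: {s}
C2 remainder: {q, r}
Union (resolvent): {q, r, s}
Resolvent has 3 literal(s).

3


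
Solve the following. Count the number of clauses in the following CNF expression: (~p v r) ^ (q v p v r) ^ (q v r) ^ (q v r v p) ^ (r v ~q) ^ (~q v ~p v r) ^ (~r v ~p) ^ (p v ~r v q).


A CNF formula is a conjunction of clauses.
Clauses are separated by ^.
Counting the conjuncts: 8 clauses.

8


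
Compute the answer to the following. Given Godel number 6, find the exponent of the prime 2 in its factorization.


Factorize 6 by dividing by 2 repeatedly.
Division steps: 2 divides 6 exactly 1 time(s).
Exponent of 2 = 1

1


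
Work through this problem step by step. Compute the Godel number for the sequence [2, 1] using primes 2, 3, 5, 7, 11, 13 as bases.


Encode each element as an exponent of the corresponding prime:
  2^2 = 4
  3^1 = 3
Product = 4 * 3 = 12

12


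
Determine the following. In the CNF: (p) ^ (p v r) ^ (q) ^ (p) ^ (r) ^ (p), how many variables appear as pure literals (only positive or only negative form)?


Check each variable for pure literal status:
p: pure positive
q: pure positive
r: pure positive
Pure literal count = 3

3


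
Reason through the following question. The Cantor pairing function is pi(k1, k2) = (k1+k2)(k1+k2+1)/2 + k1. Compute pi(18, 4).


k1 + k2 = 22
(k1+k2)(k1+k2+1)/2 = 22 * 23 / 2 = 253
pi = 253 + 18 = 271

271


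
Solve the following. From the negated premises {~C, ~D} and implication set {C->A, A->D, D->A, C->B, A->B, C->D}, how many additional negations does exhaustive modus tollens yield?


Initial negated facts: {~C, ~D}
Apply modus tollens to closure:
  ~D and A->D  =>  ~A
Final negated: {~A, ~C, ~D}
New negations: {~A}
Count = 1

1


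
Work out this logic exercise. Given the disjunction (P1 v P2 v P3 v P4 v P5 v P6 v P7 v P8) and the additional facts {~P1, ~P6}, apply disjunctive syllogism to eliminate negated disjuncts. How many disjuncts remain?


Original disjuncts (8): P1, P2, P3, P4, P5, P6, P7, P8
Negated (eliminate): ~P1, ~P6
Remaining disjuncts: P2, P3, P4, P5, P7, P8
Count = 8 - 2 = 6

6


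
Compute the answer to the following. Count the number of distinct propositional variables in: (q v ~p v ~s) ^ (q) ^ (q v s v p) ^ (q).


Identify each variable that appears in the formula.
Variables found: p, q, s
Count = 3

3


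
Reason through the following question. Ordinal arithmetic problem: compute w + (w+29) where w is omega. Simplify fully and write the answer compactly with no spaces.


Compute w + (w+29).
Ordinal + is associative but NOT commutative; for finite n>0, n + w = w but w + n stays w+n.
w + (w+29) = (w+w) + 29 = w*2+29.
Result = w*2+29

w*2+29


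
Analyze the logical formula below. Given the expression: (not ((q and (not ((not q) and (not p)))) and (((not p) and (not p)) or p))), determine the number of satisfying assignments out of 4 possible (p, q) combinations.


Check all 4 assignments:
p=0, q=0: 1
p=0, q=1: 0
p=1, q=0: 1
p=1, q=1: 0
Count of True = 2

2


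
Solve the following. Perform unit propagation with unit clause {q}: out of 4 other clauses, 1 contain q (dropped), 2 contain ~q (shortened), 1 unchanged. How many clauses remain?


Satisfied (removed): 1
Shortened (remain): 2
Unchanged (remain): 1
Remaining = 2 + 1 = 3

3


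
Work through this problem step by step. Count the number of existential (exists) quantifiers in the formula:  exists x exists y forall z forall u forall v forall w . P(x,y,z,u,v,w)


Quantifier prefix: exists x exists y forall z forall u forall v forall w
Mark each quantifier type:
  E E U U U U
Universal count = 4, Existential count = 2
Asked for existential (exists) quantifiers: 2

2


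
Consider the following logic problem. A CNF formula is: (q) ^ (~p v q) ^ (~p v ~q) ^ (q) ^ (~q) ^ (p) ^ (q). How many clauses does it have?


A CNF formula is a conjunction of clauses.
Clauses are separated by ^.
Counting the conjuncts: 7 clauses.

7


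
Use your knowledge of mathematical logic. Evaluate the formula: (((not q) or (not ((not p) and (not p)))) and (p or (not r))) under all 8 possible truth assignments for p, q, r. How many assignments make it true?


Check all 8 assignments:
p=0, q=0, r=0: 1
p=0, q=0, r=1: 0
p=0, q=1, r=0: 0
p=0, q=1, r=1: 0
p=1, q=0, r=0: 1
p=1, q=0, r=1: 1
p=1, q=1, r=0: 1
p=1, q=1, r=1: 1
Count of True = 5

5


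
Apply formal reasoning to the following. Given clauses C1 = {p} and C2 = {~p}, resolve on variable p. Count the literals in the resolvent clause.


Remove p from C1 and ~p from C2.
C1 remainder: {}
C2 remainder: {}
Union (resolvent): {} (empty clause)
Resolvent has 0 literal(s).

0
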